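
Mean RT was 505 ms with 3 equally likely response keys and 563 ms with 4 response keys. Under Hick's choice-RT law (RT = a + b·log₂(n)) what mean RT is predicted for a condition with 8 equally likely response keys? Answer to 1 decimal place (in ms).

702.7 ms

With log₂ n on the abscissa the relation is linear; from the two conditions:
  b = (563 − 505) / (log₂ 4 − log₂ 3) = 58 / (2 − 1.5850) = 139.746 ms/bit
  a = 505 − 139.746 × 1.5850 = 283.507 ms
Then RT(8) = 283.507 + 139.746 × log₂ 8 = 283.507 + 139.746 × 3 ≈ 702.746 ms.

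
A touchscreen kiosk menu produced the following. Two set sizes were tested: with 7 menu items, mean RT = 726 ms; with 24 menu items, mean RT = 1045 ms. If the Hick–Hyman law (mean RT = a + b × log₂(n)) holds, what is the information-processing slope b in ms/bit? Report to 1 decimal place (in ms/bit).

Slope: b = (1045 − 726) / (log₂ 24 − log₂ 7) = 319/1.7776 = 179.455 ms/bit.

179.5 ms/bit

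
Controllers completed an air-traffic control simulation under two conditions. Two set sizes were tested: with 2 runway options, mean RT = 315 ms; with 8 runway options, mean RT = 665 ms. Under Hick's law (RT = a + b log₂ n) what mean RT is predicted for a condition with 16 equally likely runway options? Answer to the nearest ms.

840 ms

With log₂ n on the abscissa the relation is linear; from the two conditions:
  b = (665 − 315) / (log₂ 8 − log₂ 2) = 350 / (3 − 1) = 175 ms/bit
  a = 315 − 175 × 1 = 140 ms
Then RT(16) = 140 + 175 × log₂ 16 = 140 + 175 × 4 ≈ 840.000 ms.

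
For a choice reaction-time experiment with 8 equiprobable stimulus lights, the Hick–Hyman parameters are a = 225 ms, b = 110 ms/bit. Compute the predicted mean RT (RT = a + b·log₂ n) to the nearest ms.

log₂(8) = 3 bits, so RT = 225 + 110 × 3 ≈ 555.000 ms.

555 ms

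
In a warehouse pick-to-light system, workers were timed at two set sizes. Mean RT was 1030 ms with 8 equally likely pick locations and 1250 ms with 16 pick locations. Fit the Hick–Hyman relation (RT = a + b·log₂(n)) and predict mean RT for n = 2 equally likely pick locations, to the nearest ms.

With log₂ n on the abscissa the relation is linear; from the two conditions:
  b = (1250 − 1030) / (log₂ 16 − log₂ 8) = 220 / (4 − 3) = 220 ms/bit
  a = 1030 − 220 × 3 = 370 ms
Then RT(2) = 370 + 220 × log₂ 2 = 370 + 220 × 1 ≈ 590.000 ms.

590 ms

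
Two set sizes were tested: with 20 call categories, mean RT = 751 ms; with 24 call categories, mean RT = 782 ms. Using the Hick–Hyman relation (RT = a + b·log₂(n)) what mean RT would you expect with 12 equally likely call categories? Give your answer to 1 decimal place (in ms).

664.1 ms

RT is linear in log₂ n, so two points fix the line:
  b = (782 − 751) / (log₂ 24 − log₂ 20) = 31 / (4.5850 − 4.3219) = 117.855 ms/bit
  a = 751 − 117.855 × 4.3219 = 241.638 ms
Then RT(12) = 241.638 + 117.855 × log₂ 12 = 241.638 + 117.855 × 3.5850 ≈ 664.145 ms.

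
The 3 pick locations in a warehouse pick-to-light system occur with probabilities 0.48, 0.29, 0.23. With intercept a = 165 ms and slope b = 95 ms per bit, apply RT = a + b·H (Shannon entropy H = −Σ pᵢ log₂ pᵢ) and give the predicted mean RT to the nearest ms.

309 ms

Entropy contributions −pᵢ log₂ pᵢ: 0.5083, 0.5179, 0.4877; sum H = 1.5138 bits.
RT = a + bH = 165 + 95·1.5138 = 308.81 ms.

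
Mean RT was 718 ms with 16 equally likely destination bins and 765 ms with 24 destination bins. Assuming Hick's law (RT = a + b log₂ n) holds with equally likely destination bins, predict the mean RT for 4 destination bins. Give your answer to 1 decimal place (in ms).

557.3 ms

RT is linear in log₂ n, so two points fix the line:
  b = (765 − 718) / (log₂ 24 − log₂ 16) = 47 / (4.5850 − 4) = 80.347 ms/bit
  a = 718 − 80.347 × 4 = 396.612 ms
Then RT(4) = 396.612 + 80.347 × log₂ 4 = 396.612 + 80.347 × 2 ≈ 557.306 ms.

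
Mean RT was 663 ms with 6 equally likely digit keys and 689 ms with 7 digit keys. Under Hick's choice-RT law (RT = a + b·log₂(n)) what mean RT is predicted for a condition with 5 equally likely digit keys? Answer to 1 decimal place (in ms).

632.2 ms

Fit slope and intercept:
  b = (689 − 663) / (log₂ 7 − log₂ 6) = 26 / (2.8074 − 2.5850) = 116.910 ms/bit
  a = 663 − 116.910 × 2.5850 = 360.791 ms
Then RT(5) = 360.791 + 116.910 × log₂ 5 = 360.791 + 116.910 × 2.3219 ≈ 632.249 ms.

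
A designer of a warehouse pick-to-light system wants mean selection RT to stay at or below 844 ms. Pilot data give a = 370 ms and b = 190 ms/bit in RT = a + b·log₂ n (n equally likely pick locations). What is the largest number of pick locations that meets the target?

5

Information budget: (844 − 370)/190 = 2.4947 bits, so n ≤ 2^2.4947 = 5.636 → at most 5.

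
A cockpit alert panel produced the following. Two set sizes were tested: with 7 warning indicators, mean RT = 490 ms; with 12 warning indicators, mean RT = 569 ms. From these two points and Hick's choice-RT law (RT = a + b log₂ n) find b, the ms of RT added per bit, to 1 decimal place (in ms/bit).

b = (RT₂ − RT₁)/(log₂ n₂ − log₂ n₁) = (569 − 490)/(3.5850 − 2.8074) = 101.594 ms/bit.

101.6 ms/bit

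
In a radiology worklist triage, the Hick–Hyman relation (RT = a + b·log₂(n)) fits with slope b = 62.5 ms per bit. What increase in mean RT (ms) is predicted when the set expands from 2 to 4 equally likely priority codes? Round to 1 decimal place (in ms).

Only the slope matters, since a is common to both: ΔRT = b·log₂(n₂/n₁).
log₂(4) − log₂(2) = log₂(4/2) = log₂(2) = 1.
ΔRT = 62.5 × 1.0000 = 62.500 ms.

62.5 ms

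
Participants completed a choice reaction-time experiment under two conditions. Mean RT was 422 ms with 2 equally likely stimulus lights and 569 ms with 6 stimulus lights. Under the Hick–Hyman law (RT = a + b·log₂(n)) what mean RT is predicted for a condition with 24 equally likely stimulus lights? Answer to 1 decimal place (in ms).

RT is linear in log₂ n, so two points fix the line:
  b = (569 − 422) / (log₂ 6 − log₂ 2) = 147 / (2.5850 − 1) = 92.747 ms/bit
  a = 422 − 92.747 × 1 = 329.253 ms
Then RT(24) = 329.253 + 92.747 × log₂ 24 = 329.253 + 92.747 × 4.5850 ≈ 754.493 ms.

754.5 ms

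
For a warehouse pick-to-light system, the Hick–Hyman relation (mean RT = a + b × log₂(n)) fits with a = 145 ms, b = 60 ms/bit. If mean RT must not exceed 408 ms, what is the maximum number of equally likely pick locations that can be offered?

Information budget: (408 − 145)/60 = 4.3833 bits, so n ≤ 2^4.3833 = 20.870 → at most 20.

20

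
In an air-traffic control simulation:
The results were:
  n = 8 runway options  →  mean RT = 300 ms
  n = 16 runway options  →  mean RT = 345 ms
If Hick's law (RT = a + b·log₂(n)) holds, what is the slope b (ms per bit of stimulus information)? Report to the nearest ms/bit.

45 ms/bit

Slope: b = (345 − 300) / (log₂ 16 − log₂ 8) = 45/1.0000 = 45 ms/bit.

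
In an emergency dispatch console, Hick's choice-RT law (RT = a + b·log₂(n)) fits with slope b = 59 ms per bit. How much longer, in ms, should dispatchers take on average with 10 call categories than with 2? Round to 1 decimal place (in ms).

137.0 ms

ΔRT = (a + b log₂ n₂) − (a + b log₂ n₁) = b·(log₂ n₂ − log₂ n₁).
log₂(10) − log₂(2) = 3.3219 − 1 = 2.3219.
ΔRT = 59 × 2.3219 = 136.994 ms.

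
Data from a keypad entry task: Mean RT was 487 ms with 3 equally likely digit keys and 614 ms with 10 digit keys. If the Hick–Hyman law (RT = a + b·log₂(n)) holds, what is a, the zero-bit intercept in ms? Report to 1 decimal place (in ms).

371.1 ms

b = (RT₂ − RT₁)/(log₂ n₂ − log₂ n₁) = (614 − 487)/(3.3219 − 1.5850) = 73.116 ms/bit.
Intercept: a = 487 − 73.116·log₂(3) = 371.114 ms.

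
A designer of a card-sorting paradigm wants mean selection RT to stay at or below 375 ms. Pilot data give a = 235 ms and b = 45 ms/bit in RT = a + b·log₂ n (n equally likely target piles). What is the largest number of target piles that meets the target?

Information budget: (375 − 235)/45 = 3.1111 bits, so n ≤ 2^3.1111 = 8.640 → at most 8.

8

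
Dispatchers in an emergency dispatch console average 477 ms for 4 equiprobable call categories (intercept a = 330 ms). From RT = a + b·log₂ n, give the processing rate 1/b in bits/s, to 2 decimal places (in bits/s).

Choice component = 477 − 330 = 147 ms over log₂(4) = 2 bits.
b = 147 / 2 = 73.500 ms/bit, so 1/b = 13.605 bits/s.

13.61 bits/s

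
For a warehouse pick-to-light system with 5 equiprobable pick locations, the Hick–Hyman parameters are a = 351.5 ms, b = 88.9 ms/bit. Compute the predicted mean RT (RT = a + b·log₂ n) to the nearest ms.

log₂(5) = 2.3219 bits, so RT = 351.5 + 88.9 × 2.3219 ≈ 557.919 ms.

558 ms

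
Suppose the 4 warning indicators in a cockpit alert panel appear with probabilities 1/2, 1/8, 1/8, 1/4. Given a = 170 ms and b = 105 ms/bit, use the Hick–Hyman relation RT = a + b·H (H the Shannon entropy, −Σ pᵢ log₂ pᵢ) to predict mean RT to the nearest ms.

H = −Σ pᵢ log₂ pᵢ = 0.5·1 + 0.125·3 + 0.125·3 + 0.25·2 = 1.750 bits.
RT = 170 + 105 × 1.750 = 353.75 ms.

354 ms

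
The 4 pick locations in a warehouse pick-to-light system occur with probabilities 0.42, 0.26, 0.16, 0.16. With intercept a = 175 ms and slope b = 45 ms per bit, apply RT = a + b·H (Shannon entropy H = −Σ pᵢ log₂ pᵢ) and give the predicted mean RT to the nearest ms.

H = 0.42·log₂(1/0.42) + 0.26·log₂(1/0.26) + 0.16·log₂(1/0.16) + 0.16·log₂(1/0.16) = 1.8770 bits.
RT = 175 + 45 × 1.8770 = 259.46 ms.

259 ms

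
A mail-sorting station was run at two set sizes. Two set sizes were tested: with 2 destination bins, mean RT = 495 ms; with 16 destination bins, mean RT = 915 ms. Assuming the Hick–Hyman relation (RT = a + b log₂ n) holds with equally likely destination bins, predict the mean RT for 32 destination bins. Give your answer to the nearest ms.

Fit slope and intercept:
  b = (915 − 495) / (log₂ 16 − log₂ 2) = 420 / (4 − 1) = 140 ms/bit
  a = 495 − 140 × 1 = 355 ms
Then RT(32) = 355 + 140 × log₂ 32 = 355 + 140 × 5 ≈ 1055.000 ms.

1055 ms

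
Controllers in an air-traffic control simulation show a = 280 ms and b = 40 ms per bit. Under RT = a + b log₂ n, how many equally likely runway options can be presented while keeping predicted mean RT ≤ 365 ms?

Information budget: (365 − 280)/40 = 2.1250 bits, so n ≤ 2^2.1250 = 4.362 → at most 4.

4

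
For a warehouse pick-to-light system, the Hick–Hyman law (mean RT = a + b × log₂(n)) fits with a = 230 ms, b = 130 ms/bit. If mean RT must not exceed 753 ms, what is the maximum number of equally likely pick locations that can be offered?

Information budget: (753 − 230)/130 = 4.0231 bits, so n ≤ 2^4.0231 = 16.258 → at most 16.

16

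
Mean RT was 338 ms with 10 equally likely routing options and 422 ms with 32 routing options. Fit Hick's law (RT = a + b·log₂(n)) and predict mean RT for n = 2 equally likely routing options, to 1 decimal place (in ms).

221.8 ms

With log₂ n on the abscissa the relation is linear; from the two conditions:
  b = (422 − 338) / (log₂ 32 − log₂ 10) = 84 / (5 − 3.3219) = 50.057 ms/bit
  a = 338 − 50.057 × 3.3219 = 171.713 ms
Then RT(2) = 171.713 + 50.057 × log₂ 2 = 171.713 + 50.057 × 1 ≈ 221.770 ms.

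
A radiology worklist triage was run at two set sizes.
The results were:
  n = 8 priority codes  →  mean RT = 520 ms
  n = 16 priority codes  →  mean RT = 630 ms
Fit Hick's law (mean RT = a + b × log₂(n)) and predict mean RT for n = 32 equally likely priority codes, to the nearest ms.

740 ms

Fit slope and intercept:
  b = (630 − 520) / (log₂ 16 − log₂ 8) = 110 / (4 − 3) = 110 ms/bit
  a = 520 − 110 × 3 = 190 ms
Then RT(32) = 190 + 110 × log₂ 32 = 190 + 110 × 5 ≈ 740.000 ms.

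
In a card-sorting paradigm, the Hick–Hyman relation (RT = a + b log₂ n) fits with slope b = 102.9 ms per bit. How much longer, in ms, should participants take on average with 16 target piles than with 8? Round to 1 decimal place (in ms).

ΔRT = (a + b log₂ n₂) − (a + b log₂ n₁) = b·(log₂ n₂ − log₂ n₁).
log₂(16) − log₂(8) = log₂(16/8) = log₂(2) = 1.
ΔRT = 102.9 × 1.0000 = 102.900 ms.

102.9 ms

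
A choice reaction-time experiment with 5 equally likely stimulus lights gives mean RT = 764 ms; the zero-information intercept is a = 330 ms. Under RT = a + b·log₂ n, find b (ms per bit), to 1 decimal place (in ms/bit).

log₂(5) = 2.3219 bits.
b = (RT − a)/log₂ n = (764 − 330) / 2.3219 = 186.914 ms/bit.

186.9 ms/bit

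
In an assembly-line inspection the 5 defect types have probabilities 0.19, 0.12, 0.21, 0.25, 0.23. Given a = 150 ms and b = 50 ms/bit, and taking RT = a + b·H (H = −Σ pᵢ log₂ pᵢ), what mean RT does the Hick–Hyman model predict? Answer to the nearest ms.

264 ms

Entropy contributions −pᵢ log₂ pᵢ: 0.4552, 0.3671, 0.4728, 0.5000, 0.4877; sum H = 2.2828 bits.
RT = a + bH = 150 + 50·2.2828 = 264.14 ms.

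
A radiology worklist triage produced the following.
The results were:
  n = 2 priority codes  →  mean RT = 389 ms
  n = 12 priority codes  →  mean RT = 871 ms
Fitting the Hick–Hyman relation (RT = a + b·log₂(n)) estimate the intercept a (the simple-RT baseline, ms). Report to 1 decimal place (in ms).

b = (RT₂ − RT₁)/(log₂ n₂ − log₂ n₁) = (871 − 389)/(3.5850 − 1) = 186.463 ms/bit.
Intercept: a = 389 − 186.463·log₂(2) = 202.537 ms.

202.5 ms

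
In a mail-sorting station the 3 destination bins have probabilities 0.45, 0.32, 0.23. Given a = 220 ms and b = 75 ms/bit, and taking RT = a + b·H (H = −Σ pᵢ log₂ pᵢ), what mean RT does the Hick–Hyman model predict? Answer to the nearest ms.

Entropy contributions −pᵢ log₂ pᵢ: 0.5184, 0.5260, 0.4877; sum H = 1.5321 bits.
RT = a + bH = 220 + 75·1.5321 = 334.91 ms.

335 ms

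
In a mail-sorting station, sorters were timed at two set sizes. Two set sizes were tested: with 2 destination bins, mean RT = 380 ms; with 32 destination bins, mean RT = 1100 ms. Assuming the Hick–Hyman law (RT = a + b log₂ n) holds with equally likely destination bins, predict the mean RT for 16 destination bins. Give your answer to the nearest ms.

Fit slope and intercept:
  b = (1100 − 380) / (log₂ 32 − log₂ 2) = 720 / (5 − 1) = 180 ms/bit
  a = 380 − 180 × 1 = 200 ms
Then RT(16) = 200 + 180 × log₂ 16 = 200 + 180 × 4 ≈ 920.000 ms.

920 ms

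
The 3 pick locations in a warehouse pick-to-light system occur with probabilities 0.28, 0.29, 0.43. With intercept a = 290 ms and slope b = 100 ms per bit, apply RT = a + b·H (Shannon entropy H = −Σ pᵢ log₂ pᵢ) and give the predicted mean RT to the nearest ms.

446 ms

Entropy contributions −pᵢ log₂ pᵢ: 0.5142, 0.5179, 0.5236; sum H = 1.5557 bits.
RT = a + bH = 290 + 100·1.5557 = 445.57 ms.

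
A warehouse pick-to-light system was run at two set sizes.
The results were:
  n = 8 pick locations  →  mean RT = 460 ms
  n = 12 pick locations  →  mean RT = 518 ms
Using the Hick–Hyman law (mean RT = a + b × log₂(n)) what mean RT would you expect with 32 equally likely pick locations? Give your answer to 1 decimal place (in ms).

658.3 ms

RT is linear in log₂ n, so two points fix the line:
  b = (518 − 460) / (log₂ 12 − log₂ 8) = 58 / (3.5850 − 3) = 99.152 ms/bit
  a = 460 − 99.152 × 3 = 162.545 ms
Then RT(32) = 162.545 + 99.152 × log₂ 32 = 162.545 + 99.152 × 5 ≈ 658.303 ms.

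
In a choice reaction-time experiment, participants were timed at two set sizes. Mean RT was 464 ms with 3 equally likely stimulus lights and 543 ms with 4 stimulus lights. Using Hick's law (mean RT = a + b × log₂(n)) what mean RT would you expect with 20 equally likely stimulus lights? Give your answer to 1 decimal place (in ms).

Fit slope and intercept:
  b = (543 − 464) / (log₂ 4 − log₂ 3) = 79 / (2 − 1.5850) = 190.344 ms/bit
  a = 464 − 190.344 × 1.5850 = 162.312 ms
Then RT(20) = 162.312 + 190.344 × log₂ 20 = 162.312 + 190.344 × 4.3219 ≈ 984.966 ms.

985.0 ms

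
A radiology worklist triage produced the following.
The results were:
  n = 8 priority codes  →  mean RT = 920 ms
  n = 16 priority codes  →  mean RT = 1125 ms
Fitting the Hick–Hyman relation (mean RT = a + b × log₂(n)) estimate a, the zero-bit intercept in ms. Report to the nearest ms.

305 ms

The slope on a log₂ axis is (1125 − 920) / (4 − 3) = 205 ms/bit.
a = RT₁ − b·log₂ n₁ = 920 − 205 × 3 = 305.000 ms.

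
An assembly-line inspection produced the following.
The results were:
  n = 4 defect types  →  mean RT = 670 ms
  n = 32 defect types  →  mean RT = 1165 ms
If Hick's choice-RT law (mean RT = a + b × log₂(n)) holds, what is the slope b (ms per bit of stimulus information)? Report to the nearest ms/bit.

Slope: b = (1165 − 670) / (log₂ 32 − log₂ 4) = 495/3.0000 = 165 ms/bit.

165 ms/bit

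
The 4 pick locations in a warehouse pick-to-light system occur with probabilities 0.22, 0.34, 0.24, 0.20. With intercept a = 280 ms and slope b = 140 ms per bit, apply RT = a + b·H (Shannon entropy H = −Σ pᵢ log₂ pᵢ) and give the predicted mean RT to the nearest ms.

556 ms

H = 0.22·log₂(1/0.22) + 0.34·log₂(1/0.34) + 0.24·log₂(1/0.24) + 0.20·log₂(1/0.20) = 1.9683 bits.
RT = 280 + 140 × 1.9683 = 555.56 ms.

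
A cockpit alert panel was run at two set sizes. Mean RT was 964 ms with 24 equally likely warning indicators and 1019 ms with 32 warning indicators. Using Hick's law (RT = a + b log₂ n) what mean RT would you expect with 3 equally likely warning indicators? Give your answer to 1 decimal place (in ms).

RT is linear in log₂ n, so two points fix the line:
  b = (1019 − 964) / (log₂ 32 − log₂ 24) = 55 / (5 − 4.5850) = 132.518 ms/bit
  a = 964 − 132.518 × 4.5850 = 356.409 ms
Then RT(3) = 356.409 + 132.518 × log₂ 3 = 356.409 + 132.518 × 1.5850 ≈ 566.446 ms.

566.4 ms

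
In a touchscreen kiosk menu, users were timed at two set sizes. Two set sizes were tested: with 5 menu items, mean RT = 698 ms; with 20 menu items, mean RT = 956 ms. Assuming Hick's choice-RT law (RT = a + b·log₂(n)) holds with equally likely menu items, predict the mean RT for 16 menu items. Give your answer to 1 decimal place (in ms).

914.5 ms

Fit slope and intercept:
  b = (956 − 698) / (log₂ 20 − log₂ 5) = 258 / (4.3219 − 2.3219) = 129.000 ms/bit
  a = 698 − 129.000 × 2.3219 = 398.471 ms
Then RT(16) = 398.471 + 129.000 × log₂ 16 = 398.471 + 129.000 × 4 ≈ 914.471 ms.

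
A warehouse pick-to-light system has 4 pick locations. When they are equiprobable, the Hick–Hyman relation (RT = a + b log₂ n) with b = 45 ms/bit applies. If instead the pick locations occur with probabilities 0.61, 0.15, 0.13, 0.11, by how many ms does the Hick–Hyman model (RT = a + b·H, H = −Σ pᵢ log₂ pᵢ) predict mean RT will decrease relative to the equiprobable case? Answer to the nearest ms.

Equiprobable entropy H₀ = log₂ 4 = 2.0000 bits.
Skewed entropy H = −Σ pᵢ log₂ pᵢ = 1.5785 bits.
ΔRT = b·(H₀ − H) = 45 × 0.4215 = 18.97 ms.

19 ms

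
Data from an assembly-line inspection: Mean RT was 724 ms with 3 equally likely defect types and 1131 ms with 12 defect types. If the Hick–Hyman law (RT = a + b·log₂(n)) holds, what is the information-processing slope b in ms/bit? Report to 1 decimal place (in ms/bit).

203.5 ms/bit

b = (RT₂ − RT₁)/(log₂ n₂ − log₂ n₁) = (1131 − 724)/(3.5850 − 1.5850) = 203.500 ms/bit.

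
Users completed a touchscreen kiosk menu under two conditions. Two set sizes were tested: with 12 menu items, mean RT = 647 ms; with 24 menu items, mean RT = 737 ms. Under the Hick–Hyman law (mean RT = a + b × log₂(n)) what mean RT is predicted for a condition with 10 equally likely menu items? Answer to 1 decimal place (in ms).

623.3 ms

Fit slope and intercept:
  b = (737 − 647) / (log₂ 24 − log₂ 12) = 90 / (4.5850 − 3.5850) = 90.000 ms/bit
  a = 647 − 90.000 × 3.5850 = 324.353 ms
Then RT(10) = 324.353 + 90.000 × log₂ 10 = 324.353 + 90.000 × 3.3219 ≈ 623.327 ms.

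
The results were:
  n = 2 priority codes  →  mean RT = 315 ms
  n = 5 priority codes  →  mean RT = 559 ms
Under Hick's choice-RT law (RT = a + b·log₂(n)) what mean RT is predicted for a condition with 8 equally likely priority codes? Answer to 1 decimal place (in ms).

684.2 ms

Fit slope and intercept:
  b = (559 − 315) / (log₂ 5 − log₂ 2) = 244 / (2.3219 − 1) = 184.579 ms/bit
  a = 315 − 184.579 × 1 = 130.421 ms
Then RT(8) = 130.421 + 184.579 × log₂ 8 = 130.421 + 184.579 × 3 ≈ 684.158 ms.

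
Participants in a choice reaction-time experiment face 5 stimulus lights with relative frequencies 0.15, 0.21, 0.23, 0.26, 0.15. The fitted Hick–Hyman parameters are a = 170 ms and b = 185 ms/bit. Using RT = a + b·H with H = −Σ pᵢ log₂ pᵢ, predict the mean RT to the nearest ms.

H = 0.15·log₂(1/0.15) + 0.21·log₂(1/0.21) + 0.23·log₂(1/0.23) + 0.26·log₂(1/0.26) + 0.15·log₂(1/0.15) = 2.2869 bits.
RT = 170 + 185 × 2.2869 = 593.07 ms.

593 ms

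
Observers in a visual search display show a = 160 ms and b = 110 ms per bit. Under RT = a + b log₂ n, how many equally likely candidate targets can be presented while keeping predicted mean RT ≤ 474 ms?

7

Set 160 + 110·log₂ n ≤ 474 → log₂ n ≤ (474 − 160)/110 = 2.8545.
So n ≤ 2^2.8545 = 7.233; the largest integer n is 7.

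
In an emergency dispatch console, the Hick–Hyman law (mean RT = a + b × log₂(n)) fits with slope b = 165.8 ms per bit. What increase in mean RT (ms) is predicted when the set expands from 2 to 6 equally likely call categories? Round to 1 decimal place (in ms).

262.8 ms

Only the slope matters, since a is common to both: ΔRT = b·log₂(n₂/n₁).
log₂(6) − log₂(2) = 2.5850 − 1 = 1.5850.
ΔRT = 165.8 × 1.5850 = 262.787 ms.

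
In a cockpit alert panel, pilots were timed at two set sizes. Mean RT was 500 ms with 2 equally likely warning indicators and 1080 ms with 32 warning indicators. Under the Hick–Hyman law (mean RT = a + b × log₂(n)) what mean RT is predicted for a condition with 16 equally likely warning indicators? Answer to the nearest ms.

935 ms

Fit slope and intercept:
  b = (1080 − 500) / (log₂ 32 − log₂ 2) = 580 / (5 − 1) = 145 ms/bit
  a = 500 − 145 × 1 = 355 ms
Then RT(16) = 355 + 145 × log₂ 16 = 355 + 145 × 4 ≈ 935.000 ms.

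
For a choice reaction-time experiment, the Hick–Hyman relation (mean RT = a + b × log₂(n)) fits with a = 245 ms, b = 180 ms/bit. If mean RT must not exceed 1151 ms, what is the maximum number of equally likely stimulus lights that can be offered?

32

180·log₂ n ≤ 1151 − 245 = 906, giving log₂ n ≤ 5.0333 and n ≤ 32.748. The largest whole number is 32.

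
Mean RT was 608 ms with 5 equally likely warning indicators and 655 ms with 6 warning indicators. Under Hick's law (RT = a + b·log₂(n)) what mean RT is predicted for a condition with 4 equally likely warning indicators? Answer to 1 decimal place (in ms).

Solve the two-equation system in a and b:
  b = (655 − 608) / (log₂ 6 − log₂ 5) = 47 / (2.5850 − 2.3219) = 178.684 ms/bit
  a = 608 − 178.684 × 2.3219 = 193.109 ms
Then RT(4) = 193.109 + 178.684 × log₂ 4 = 193.109 + 178.684 × 2 ≈ 550.477 ms.

550.5 ms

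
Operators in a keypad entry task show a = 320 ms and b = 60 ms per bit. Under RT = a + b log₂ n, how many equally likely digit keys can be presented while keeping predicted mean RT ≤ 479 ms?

6

60·log₂ n ≤ 479 − 320 = 159, giving log₂ n ≤ 2.6500 and n ≤ 6.277. The largest whole number is 6.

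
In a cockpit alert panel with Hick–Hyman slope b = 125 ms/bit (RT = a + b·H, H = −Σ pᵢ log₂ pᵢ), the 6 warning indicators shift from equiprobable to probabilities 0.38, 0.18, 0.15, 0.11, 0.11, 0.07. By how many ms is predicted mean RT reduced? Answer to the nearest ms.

The RT saving is b·ΔH. Equiprobable H₀ = log₂(6) = 2.5850 bits; with the given probabilities H = 2.3554 bits.
b·(H₀ − H) = 125 × (2.5850 − 2.3554) = 28.69 ms.

29 ms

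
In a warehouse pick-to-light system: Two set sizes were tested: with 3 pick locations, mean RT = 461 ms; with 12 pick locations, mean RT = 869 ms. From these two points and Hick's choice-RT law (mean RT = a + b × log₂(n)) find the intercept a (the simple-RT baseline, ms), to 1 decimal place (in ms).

Slope: b = (869 − 461) / (log₂ 12 − log₂ 3) = 408/2.0000 = 204.000 ms/bit.
a = RT₁ − b·log₂ n₁ = 461 − 204.000 × 1.5850 = 137.668 ms.

137.7 ms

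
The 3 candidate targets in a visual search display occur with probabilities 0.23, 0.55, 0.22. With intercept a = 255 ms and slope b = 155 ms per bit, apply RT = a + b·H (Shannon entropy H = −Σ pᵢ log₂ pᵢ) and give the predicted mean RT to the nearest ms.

H = 0.23·log₂(1/0.23) + 0.55·log₂(1/0.55) + 0.22·log₂(1/0.22) = 1.4426 bits.
RT = 255 + 155 × 1.4426 = 478.61 ms.

479 ms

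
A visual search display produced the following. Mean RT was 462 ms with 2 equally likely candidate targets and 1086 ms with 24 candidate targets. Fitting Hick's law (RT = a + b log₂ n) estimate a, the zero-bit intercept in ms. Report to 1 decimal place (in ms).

287.9 ms

Slope: b = (1086 − 462) / (log₂ 24 − log₂ 2) = 624/3.5850 = 174.060 ms/bit.
Intercept: a = 462 − 174.060·log₂(2) = 287.940 ms.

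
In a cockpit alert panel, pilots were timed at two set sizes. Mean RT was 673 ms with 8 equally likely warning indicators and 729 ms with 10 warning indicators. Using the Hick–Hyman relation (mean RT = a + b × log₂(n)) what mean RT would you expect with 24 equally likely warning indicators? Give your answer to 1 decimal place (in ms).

948.7 ms

Fit slope and intercept:
  b = (729 − 673) / (log₂ 10 − log₂ 8) = 56 / (3.3219 − 3) = 173.952 ms/bit
  a = 673 − 173.952 × 3 = 151.144 ms
Then RT(24) = 151.144 + 173.952 × log₂ 24 = 151.144 + 173.952 × 4.5850 ≈ 948.707 ms.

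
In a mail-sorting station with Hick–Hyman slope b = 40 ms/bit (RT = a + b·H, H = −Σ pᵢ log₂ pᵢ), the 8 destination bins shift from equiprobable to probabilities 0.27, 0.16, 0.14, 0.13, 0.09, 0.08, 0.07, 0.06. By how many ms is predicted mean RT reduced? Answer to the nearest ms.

The RT saving is b·ΔH. Equiprobable H₀ = log₂(8) = 3.0000 bits; with the given probabilities H = 2.8290 bits.
b·(H₀ − H) = 40 × (3.0000 − 2.8290) = 6.84 ms.

7 ms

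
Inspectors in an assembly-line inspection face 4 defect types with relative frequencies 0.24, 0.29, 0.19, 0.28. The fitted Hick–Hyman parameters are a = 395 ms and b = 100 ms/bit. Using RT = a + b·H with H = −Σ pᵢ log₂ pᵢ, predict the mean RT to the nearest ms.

593 ms

Entropy contributions −pᵢ log₂ pᵢ: 0.4941, 0.5179, 0.4552, 0.5142; sum H = 1.9815 bits.
RT = a + bH = 395 + 100·1.9815 = 593.15 ms.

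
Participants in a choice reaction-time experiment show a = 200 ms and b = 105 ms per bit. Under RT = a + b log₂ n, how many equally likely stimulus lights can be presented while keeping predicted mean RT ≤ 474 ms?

105·log₂ n ≤ 474 − 200 = 274, giving log₂ n ≤ 2.6095 and n ≤ 6.103. The largest whole number is 6.

6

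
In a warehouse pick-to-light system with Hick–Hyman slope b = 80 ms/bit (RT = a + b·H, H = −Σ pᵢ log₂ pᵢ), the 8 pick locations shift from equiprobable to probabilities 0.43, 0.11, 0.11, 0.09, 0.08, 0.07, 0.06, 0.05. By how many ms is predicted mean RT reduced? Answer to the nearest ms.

The RT saving is b·ΔH. Equiprobable H₀ = log₂(8) = 3.0000 bits; with the given probabilities H = 2.5565 bits.
b·(H₀ − H) = 80 × (3.0000 − 2.5565) = 35.48 ms.

35 ms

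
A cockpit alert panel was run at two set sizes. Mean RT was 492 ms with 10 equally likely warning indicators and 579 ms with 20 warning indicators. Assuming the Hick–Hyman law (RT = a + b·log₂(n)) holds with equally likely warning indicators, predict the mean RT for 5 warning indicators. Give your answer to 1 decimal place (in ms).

405.0 ms

Solve the two-equation system in a and b:
  b = (579 − 492) / (log₂ 20 − log₂ 10) = 87 / (4.3219 − 3.3219) = 87.000 ms/bit
  a = 492 − 87.000 × 3.3219 = 202.992 ms
Then RT(5) = 202.992 + 87.000 × log₂ 5 = 202.992 + 87.000 × 2.3219 ≈ 405.000 ms.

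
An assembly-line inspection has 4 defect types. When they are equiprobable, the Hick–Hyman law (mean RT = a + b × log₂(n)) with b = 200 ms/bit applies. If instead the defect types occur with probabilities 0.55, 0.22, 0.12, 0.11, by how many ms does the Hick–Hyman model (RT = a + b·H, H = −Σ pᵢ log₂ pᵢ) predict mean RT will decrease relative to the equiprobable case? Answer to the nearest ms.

66 ms

Equiprobable entropy H₀ = log₂ 4 = 2.0000 bits.
Skewed entropy H = −Σ pᵢ log₂ pᵢ = 1.6723 bits.
ΔRT = b·(H₀ − H) = 200 × 0.3277 = 65.54 ms.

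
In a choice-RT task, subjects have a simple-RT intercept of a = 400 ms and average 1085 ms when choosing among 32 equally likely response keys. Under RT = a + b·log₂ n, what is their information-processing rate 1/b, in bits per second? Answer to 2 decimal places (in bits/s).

Choice component = 1085 − 400 = 685 ms over log₂(32) = 5 bits.
b = 685 / 5 = 137.000 ms/bit, so 1/b = 7.299 bits/s.

7.30 bits/s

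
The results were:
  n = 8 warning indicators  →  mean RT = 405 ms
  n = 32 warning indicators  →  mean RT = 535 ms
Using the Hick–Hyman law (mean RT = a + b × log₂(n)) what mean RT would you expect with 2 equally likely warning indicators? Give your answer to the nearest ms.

275 ms

Solve the two-equation system in a and b:
  b = (535 − 405) / (log₂ 32 − log₂ 8) = 130 / (5 − 3) = 65 ms/bit
  a = 405 − 65 × 3 = 210 ms
Then RT(2) = 210 + 65 × log₂ 2 = 210 + 65 × 1 ≈ 275.000 ms.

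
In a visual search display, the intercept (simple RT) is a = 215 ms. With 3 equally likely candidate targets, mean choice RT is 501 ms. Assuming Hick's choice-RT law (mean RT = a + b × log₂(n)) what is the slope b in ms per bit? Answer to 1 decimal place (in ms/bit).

log₂(3) = 1.5850 bits.
b = (RT − a)/log₂ n = (501 − 215) / 1.5850 = 180.446 ms/bit.

180.4 ms/bit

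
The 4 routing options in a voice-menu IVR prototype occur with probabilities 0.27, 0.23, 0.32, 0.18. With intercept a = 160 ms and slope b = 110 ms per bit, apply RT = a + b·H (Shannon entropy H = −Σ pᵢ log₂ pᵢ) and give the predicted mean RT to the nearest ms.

Entropy contributions −pᵢ log₂ pᵢ: 0.5100, 0.4877, 0.5260, 0.4453; sum H = 1.9690 bits.
RT = a + bH = 160 + 110·1.9690 = 376.59 ms.

377 ms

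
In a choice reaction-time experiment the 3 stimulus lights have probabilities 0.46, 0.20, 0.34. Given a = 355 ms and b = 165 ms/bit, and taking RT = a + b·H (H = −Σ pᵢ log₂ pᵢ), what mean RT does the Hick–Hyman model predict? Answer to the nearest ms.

604 ms

H = 0.46·log₂(1/0.46) + 0.20·log₂(1/0.20) + 0.34·log₂(1/0.34) = 1.5089 bits.
RT = 355 + 165 × 1.5089 = 603.97 ms.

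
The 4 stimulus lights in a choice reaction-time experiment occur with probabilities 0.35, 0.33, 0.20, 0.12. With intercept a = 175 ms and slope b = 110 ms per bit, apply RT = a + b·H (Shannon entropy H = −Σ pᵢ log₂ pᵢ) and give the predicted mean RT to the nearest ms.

383 ms

Entropy contributions −pᵢ log₂ pᵢ: 0.5301, 0.5278, 0.4644, 0.3671; sum H = 1.8894 bits.
RT = a + bH = 175 + 110·1.8894 = 382.83 ms.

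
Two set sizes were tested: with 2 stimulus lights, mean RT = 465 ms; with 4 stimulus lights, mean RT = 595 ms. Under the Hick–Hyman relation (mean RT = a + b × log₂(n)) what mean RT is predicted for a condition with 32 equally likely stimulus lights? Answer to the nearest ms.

Fit slope and intercept:
  b = (595 − 465) / (log₂ 4 − log₂ 2) = 130 / (2 − 1) = 130 ms/bit
  a = 465 − 130 × 1 = 335 ms
Then RT(32) = 335 + 130 × log₂ 32 = 335 + 130 × 5 ≈ 985.000 ms.

985 ms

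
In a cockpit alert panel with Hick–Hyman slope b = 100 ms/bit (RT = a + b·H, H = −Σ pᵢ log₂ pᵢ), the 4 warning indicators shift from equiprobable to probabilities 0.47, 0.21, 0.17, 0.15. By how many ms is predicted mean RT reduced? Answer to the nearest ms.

The RT saving is b·ΔH. Equiprobable H₀ = log₂(4) = 2.0000 bits; with the given probabilities H = 1.8299 bits.
b·(H₀ − H) = 100 × (2.0000 − 1.8299) = 17.01 ms.

17 ms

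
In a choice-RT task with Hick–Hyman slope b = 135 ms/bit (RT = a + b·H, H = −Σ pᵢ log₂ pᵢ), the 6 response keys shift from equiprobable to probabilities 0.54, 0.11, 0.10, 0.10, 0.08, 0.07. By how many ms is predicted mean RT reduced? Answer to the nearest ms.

72 ms

The RT saving is b·ΔH. Equiprobable H₀ = log₂(6) = 2.5850 bits; with the given probabilities H = 2.0548 bits.
b·(H₀ − H) = 135 × (2.5850 − 2.0548) = 71.57 ms.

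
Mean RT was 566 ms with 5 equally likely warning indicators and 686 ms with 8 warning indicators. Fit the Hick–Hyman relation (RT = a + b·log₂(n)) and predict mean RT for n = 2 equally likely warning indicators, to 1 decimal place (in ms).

332.1 ms

Fit slope and intercept:
  b = (686 − 566) / (log₂ 8 − log₂ 5) = 120 / (3 − 2.3219) = 176.972 ms/bit
  a = 566 − 176.972 × 2.3219 = 155.083 ms
Then RT(2) = 155.083 + 176.972 × log₂ 2 = 155.083 + 176.972 × 1 ≈ 332.055 ms.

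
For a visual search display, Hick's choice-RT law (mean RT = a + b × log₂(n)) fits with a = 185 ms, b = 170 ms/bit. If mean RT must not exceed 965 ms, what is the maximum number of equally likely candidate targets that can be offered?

24

170·log₂ n ≤ 965 − 185 = 780, giving log₂ n ≤ 4.5882 and n ≤ 24.055. The largest whole number is 24.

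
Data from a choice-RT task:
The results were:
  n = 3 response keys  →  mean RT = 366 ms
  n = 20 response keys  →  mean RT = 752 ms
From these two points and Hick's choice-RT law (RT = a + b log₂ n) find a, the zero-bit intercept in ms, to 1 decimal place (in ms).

142.5 ms

b = (RT₂ − RT₁)/(log₂ n₂ − log₂ n₁) = (752 − 366)/(4.3219 − 1.5850) = 141.032 ms/bit.
Intercept: a = 366 − 141.032·log₂(3) = 142.469 ms.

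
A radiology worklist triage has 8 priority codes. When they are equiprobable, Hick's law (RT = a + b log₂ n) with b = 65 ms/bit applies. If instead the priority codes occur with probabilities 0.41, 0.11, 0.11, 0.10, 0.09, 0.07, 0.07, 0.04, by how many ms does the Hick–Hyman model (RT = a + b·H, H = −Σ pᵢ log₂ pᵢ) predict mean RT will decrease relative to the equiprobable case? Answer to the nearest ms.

26 ms

Equiprobable entropy H₀ = log₂ 8 = 3.0000 bits.
Skewed entropy H = −Σ pᵢ log₂ pᵢ = 2.5957 bits.
ΔRT = b·(H₀ − H) = 65 × 0.4043 = 26.28 ms.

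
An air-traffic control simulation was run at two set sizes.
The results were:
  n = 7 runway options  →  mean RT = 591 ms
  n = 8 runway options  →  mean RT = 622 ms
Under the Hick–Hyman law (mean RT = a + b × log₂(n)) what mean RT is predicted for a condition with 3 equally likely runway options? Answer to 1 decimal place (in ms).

Fit slope and intercept:
  b = (622 − 591) / (log₂ 8 − log₂ 7) = 31 / (3 − 2.8074) = 160.918 ms/bit
  a = 591 − 160.918 × 2.8074 = 139.247 ms
Then RT(3) = 139.247 + 160.918 × log₂ 3 = 139.247 + 160.918 × 1.5850 ≈ 394.295 ms.

394.3 ms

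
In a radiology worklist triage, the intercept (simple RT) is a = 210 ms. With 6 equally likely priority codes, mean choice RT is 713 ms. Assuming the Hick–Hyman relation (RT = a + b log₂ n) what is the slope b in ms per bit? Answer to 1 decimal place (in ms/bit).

194.6 ms/bit

log₂(6) = 2.5850 bits.
b = (RT − a)/log₂ n = (713 − 210) / 2.5850 = 194.587 ms/bit.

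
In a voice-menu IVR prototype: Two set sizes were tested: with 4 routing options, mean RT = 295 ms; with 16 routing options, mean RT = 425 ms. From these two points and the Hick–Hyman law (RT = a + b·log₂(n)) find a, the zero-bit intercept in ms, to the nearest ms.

b = (RT₂ − RT₁)/(log₂ n₂ − log₂ n₁) = (425 − 295)/(4 − 2) = 65 ms/bit.
a = RT₁ − b·log₂ n₁ = 295 − 65 × 2 = 165.000 ms.

165 ms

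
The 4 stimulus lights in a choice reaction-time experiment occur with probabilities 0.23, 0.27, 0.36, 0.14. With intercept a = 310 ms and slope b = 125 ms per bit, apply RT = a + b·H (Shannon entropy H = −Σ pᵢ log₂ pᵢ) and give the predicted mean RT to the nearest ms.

Entropy contributions −pᵢ log₂ pᵢ: 0.4877, 0.5100, 0.5306, 0.3971; sum H = 1.9254 bits.
RT = a + bH = 310 + 125·1.9254 = 550.68 ms.

551 ms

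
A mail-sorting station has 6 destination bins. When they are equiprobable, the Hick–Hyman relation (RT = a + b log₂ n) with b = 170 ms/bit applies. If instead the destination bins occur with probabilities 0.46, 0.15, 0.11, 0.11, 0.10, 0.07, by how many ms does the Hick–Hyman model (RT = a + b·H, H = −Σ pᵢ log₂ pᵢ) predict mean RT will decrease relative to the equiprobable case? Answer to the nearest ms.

The RT saving is b·ΔH. Equiprobable H₀ = log₂(6) = 2.5850 bits; with the given probabilities H = 2.2272 bits.
b·(H₀ − H) = 170 × (2.5850 − 2.2272) = 60.82 ms.

61 ms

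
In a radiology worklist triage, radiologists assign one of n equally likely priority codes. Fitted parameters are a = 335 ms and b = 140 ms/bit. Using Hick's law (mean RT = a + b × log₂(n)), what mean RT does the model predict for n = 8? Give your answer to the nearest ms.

log₂(8) = 3 bits, so RT = 335 + 140 × 3 ≈ 755.000 ms.

755 ms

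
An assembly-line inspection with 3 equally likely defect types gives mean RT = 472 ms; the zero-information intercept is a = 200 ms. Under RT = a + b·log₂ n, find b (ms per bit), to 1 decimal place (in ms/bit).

log₂(3) = 1.5850 bits.
b = (RT − a)/log₂ n = (472 − 200) / 1.5850 = 171.613 ms/bit.

171.6 ms/bit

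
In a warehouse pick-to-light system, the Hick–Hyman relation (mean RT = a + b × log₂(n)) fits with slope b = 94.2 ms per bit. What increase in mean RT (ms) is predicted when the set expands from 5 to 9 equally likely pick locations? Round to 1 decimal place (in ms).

79.9 ms

The intercept a cancels: ΔRT = b·(log₂ n₂ − log₂ n₁) = b·log₂(n₂/n₁).
log₂(9) − log₂(5) = 3.1699 − 2.3219 = 0.8480.
ΔRT = 94.2 × 0.8480 = 79.881 ms.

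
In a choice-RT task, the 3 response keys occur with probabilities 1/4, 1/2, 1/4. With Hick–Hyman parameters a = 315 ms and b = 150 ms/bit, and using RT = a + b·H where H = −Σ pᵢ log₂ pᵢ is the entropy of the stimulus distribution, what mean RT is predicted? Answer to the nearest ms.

540 ms

H = −Σ pᵢ log₂ pᵢ = 0.25·2 + 0.5·1 + 0.25·2 = 1.500 bits.
RT = 315 + 150 × 1.500 = 540.00 ms.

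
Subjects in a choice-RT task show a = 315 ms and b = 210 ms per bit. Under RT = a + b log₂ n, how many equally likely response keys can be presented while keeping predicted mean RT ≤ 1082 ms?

210·log₂ n ≤ 1082 − 315 = 767, giving log₂ n ≤ 3.6524 and n ≤ 12.574. The largest whole number is 12.

12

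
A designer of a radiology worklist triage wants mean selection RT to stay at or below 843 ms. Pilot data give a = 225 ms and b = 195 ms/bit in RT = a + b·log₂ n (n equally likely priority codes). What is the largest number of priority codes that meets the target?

195·log₂ n ≤ 843 − 225 = 618, giving log₂ n ≤ 3.1692 and n ≤ 8.996. The largest whole number is 8.

8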